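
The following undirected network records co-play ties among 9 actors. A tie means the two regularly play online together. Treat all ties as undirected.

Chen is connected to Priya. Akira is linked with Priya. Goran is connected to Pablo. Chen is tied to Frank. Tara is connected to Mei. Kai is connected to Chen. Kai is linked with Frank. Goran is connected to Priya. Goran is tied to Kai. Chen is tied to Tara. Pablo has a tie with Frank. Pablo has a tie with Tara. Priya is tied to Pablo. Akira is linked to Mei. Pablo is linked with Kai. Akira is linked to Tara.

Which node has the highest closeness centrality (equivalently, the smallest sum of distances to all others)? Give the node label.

Farness (sum of distances to all others) for each node — Akira:15, Chen:12, Frank:15, Goran:14, Kai:14, Mei:17, Pablo:11, Priya:12, Tara:12.
The smallest farness is 11, for Pablo, so Pablo has the highest closeness.

Pablo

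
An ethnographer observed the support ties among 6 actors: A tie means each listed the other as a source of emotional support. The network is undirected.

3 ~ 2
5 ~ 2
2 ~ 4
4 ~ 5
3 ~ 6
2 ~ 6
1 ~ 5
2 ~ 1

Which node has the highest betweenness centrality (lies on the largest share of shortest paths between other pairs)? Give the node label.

Unnormalized betweenness of each node: 1:0, 2:13/2, 3:0, 4:0, 5:1/2, 6:0.
2 has the largest value, 13/2, making it the main broker — the node through which the most shortest paths run.

2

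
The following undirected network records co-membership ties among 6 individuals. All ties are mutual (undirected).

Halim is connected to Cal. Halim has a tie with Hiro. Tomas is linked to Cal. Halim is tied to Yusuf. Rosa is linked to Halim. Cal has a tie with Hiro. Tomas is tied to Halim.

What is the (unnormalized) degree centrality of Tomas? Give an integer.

2

Tomas is directly tied to Cal and Halim. That is 2 neighbors, so the degree of Tomas is 2.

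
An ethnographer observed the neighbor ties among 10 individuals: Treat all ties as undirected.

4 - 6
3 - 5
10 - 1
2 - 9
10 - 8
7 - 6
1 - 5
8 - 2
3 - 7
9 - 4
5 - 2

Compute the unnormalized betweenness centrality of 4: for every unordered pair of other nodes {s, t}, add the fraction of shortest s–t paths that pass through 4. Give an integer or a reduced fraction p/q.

Pairs whose geodesics pass through 4 — 7–9: 1; 6–9: 1; 6–2: 1; 6–8: 1; 6–10: 1/2.
All other pairs contribute 0.
Summing the contributions gives betweenness(4) = 9/2.

9/2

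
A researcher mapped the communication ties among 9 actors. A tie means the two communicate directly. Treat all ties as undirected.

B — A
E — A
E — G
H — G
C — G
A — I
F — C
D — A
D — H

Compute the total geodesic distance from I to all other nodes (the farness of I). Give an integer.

Distances from I: A:1, B:2, C:4, D:2, E:2, F:5, G:3, H:3.
Sum = 1 + 2 + 4 + 2 + 2 + 5 + 3 + 3 = 22.

22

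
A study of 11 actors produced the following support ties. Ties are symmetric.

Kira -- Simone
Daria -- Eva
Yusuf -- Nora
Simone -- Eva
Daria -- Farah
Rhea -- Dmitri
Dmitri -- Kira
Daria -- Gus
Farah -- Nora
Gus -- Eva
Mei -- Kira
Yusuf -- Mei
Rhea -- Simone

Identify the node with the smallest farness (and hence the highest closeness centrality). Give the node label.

Farness (sum of distances to all others) for each node — Daria:24, Dmitri:29, Eva:22, Farah:27, Gus:27, Kira:22, Mei:25, Nora:28, Rhea:28, Simone:21, Yusuf:27.
The smallest farness is 21, for Simone, so Simone has the highest closeness.

Simone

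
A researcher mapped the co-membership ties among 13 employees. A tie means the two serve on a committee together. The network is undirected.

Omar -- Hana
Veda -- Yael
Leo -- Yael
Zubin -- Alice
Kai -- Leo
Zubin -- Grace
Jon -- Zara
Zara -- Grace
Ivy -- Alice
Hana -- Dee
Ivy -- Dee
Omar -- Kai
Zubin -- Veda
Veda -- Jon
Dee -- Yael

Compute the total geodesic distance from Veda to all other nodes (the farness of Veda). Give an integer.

26

Distances from Veda: Alice:2, Dee:2, Grace:2, Hana:3, Ivy:3, Jon:1, Kai:3, Leo:2, Omar:4, Yael:1, Zara:2, Zubin:1.
Sum = 2 + 2 + 2 + 3 + 3 + 1 + 3 + 2 + 4 + 1 + 2 + 1 = 26.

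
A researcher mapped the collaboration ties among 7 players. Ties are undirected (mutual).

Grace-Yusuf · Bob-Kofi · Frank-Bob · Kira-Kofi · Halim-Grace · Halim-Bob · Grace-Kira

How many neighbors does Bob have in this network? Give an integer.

Bob is directly tied to Frank, Halim, and Kofi. That is 3 neighbors, so the degree of Bob is 3.

3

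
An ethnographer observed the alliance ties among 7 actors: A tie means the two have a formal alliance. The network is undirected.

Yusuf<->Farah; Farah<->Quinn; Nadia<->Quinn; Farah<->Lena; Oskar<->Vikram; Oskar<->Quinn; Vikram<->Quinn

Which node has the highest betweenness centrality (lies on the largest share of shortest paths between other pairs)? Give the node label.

Unnormalized betweenness of each node: Farah:9, Lena:0, Nadia:0, Oskar:0, Quinn:11, Vikram:0, Yusuf:0.
Quinn has the largest value, 11, making it the main broker — the node through which the most shortest paths run.

Quinn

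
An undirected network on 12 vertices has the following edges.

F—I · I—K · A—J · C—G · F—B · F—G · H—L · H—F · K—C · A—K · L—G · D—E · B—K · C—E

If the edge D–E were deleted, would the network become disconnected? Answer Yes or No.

Without the D–E edge there is no alternate route between D and E, so the network disconnects. It is a bridge.

Yes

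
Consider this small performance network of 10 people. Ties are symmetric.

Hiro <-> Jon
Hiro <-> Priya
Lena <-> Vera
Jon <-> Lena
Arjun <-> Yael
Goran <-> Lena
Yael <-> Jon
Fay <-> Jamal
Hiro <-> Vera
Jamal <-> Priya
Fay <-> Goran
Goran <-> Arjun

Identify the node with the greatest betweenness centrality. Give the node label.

Unnormalized betweenness of each node: Arjun:5/2, Fay:5, Goran:10, Hiro:8, Jamal:7/2, Jon:15/2, Lena:7, Priya:9/2, Vera:3/2, Yael:5/2.
Goran has the largest value, 10, making it the main broker — the node through which the most shortest paths run.

Goran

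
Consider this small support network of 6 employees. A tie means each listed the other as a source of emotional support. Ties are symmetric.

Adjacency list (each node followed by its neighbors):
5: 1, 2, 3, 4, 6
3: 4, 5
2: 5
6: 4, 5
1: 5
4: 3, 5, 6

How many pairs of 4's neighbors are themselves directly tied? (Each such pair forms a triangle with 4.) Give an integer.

2

4's neighbors: 3, 5, and 6.
Neighbor pairs that are themselves tied: 4–3–5; 4–5–6. Each forms one triangle with 4, for 2 in total.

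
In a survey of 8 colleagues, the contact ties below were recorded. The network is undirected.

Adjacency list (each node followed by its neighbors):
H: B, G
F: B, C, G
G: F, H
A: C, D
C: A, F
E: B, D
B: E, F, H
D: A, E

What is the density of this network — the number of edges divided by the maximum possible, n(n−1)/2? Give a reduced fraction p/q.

9/28

There are 9 edges and 8 nodes, so the maximum possible is C(8,2) = 28.
Density = 9/28.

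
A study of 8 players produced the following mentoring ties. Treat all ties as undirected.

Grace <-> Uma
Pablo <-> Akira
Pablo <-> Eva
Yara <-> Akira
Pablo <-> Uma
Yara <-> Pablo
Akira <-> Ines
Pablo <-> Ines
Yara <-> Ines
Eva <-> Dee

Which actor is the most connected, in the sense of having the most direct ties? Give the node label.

Pablo

Degrees — Akira:3, Dee:1, Eva:2, Grace:1, Ines:3, Pablo:5, Uma:2, Yara:3.
The maximum is 5, attained only by Pablo.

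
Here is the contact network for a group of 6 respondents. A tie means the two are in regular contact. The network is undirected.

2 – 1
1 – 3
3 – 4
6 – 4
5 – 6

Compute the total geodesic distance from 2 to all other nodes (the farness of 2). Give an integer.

Distances from 2: 1:1, 3:2, 4:3, 5:5, 6:4.
Sum = 1 + 2 + 3 + 5 + 4 = 15.

15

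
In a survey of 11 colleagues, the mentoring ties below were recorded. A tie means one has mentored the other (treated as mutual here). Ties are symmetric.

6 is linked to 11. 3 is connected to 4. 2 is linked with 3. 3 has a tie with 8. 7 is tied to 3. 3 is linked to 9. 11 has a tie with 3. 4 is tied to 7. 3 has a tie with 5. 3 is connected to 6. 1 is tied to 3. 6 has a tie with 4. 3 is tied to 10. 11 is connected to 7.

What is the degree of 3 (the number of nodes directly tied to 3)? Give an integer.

10

3 is directly tied to 1, 2, 4, 5, 6, 7, 8, 9, 10, and 11. That is 10 neighbors, so the degree of 3 is 10.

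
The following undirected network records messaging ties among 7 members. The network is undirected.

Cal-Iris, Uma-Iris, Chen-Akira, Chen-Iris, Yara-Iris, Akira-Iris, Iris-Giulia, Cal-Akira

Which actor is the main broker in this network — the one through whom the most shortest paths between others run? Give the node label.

Iris

Unnormalized betweenness of each node: Akira:1/2, Cal:0, Chen:0, Giulia:0, Iris:25/2, Uma:0, Yara:0.
Iris has the largest value, 25/2, making it the main broker — the node through which the most shortest paths run.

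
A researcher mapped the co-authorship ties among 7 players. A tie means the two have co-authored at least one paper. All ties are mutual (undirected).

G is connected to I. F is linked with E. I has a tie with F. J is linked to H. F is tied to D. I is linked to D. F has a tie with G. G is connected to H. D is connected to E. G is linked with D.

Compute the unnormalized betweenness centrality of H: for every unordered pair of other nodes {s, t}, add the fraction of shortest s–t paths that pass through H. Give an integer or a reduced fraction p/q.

5

Pairs whose geodesics pass through H — J–D: 1; J–E: 2/2; J–G: 1; J–F: 1; J–I: 1.
All other pairs contribute 0.
Summing the contributions gives betweenness(H) = 5.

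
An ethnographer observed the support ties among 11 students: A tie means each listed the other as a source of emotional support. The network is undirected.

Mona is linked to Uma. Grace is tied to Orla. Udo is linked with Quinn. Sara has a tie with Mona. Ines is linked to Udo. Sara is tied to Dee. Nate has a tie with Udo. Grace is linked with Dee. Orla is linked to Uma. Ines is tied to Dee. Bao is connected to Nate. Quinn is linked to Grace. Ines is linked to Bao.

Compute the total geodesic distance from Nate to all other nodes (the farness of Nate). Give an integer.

30

Distances from Nate: Bao:1, Dee:3, Grace:3, Ines:2, Mona:5, Orla:4, Quinn:2, Sara:4, Udo:1, Uma:5.
Sum = 1 + 3 + 3 + 2 + 5 + 4 + 2 + 4 + 1 + 5 = 30.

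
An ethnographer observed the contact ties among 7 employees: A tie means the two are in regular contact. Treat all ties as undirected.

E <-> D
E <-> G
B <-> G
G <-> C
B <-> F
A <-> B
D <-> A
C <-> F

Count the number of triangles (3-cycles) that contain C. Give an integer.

C's neighbors are F and G, but none of them are tied to each other, so no triangle contains C.

0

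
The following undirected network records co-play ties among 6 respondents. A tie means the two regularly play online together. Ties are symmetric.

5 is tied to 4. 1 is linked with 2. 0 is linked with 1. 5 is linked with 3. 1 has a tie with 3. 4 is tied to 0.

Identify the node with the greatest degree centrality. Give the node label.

1

Degrees — 0:2, 1:3, 2:1, 3:2, 4:2, 5:2.
The maximum is 3, attained only by 1.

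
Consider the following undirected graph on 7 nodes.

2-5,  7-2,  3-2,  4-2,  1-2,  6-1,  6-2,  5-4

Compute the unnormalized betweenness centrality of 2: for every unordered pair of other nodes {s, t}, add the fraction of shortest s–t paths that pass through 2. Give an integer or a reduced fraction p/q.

13

Pairs whose geodesics pass through 2 — 6–3: 1; 6–4: 1; 6–5: 1; 6–7: 1; 3–4: 1; 3–5: 1; 3–7: 1; 3–1: 1; 4–7: 1; 4–1: 1; 5–7: 1; 5–1: 1; 7–1: 1.
All other pairs contribute 0.
Summing the contributions gives betweenness(2) = 13.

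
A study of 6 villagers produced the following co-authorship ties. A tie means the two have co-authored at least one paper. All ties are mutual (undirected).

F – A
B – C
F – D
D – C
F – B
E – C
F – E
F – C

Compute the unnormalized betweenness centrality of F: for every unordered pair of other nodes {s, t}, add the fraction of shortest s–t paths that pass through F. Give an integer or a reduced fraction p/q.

Pairs whose geodesics pass through F — E–A: 1; E–B: 1/2; E–D: 1/2; C–A: 1; A–B: 1; A–D: 1; B–D: 1/2.
All other pairs contribute 0.
Summing the contributions gives betweenness(F) = 11/2.

11/2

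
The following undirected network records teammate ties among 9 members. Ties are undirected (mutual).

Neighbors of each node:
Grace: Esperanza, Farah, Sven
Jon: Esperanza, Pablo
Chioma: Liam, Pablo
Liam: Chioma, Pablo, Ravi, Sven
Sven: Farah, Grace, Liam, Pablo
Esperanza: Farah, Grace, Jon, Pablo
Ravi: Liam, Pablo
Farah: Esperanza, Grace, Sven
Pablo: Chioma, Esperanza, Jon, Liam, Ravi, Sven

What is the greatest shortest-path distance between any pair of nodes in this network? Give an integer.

Eccentricity of each node (its greatest distance to any other): Chioma:3, Esperanza:2, Farah:3, Grace:3, Jon:2, Liam:2, Pablo:2, Ravi:3, Sven:2.
The maximum eccentricity is 3, realized for instance by the pair Chioma–Farah via Chioma – Pablo – Esperanza – Farah. So the diameter is 3.

3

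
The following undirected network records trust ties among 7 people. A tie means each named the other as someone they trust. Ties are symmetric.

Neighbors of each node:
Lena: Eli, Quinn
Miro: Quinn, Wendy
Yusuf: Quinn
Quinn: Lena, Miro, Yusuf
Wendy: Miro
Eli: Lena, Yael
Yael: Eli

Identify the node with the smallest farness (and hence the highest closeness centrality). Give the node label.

Farness (sum of distances to all others) for each node — Eli:14, Lena:11, Miro:13, Quinn:10, Wendy:18, Yael:19, Yusuf:15.
The smallest farness is 10, for Quinn, so Quinn has the highest closeness.

Quinn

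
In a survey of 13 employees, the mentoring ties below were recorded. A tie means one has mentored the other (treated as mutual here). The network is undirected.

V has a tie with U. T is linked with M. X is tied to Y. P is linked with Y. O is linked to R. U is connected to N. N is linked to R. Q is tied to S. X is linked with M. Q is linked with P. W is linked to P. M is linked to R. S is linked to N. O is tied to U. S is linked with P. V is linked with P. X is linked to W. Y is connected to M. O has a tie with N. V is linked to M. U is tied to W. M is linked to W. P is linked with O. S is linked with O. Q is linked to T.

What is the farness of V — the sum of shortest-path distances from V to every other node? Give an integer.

Distances from V: M:1, N:2, O:2, P:1, Q:2, R:2, S:2, T:2, U:1, W:2, X:2, Y:2.
Sum = 1 + 2 + 2 + 1 + 2 + 2 + 2 + 2 + 1 + 2 + 2 + 2 = 21.

21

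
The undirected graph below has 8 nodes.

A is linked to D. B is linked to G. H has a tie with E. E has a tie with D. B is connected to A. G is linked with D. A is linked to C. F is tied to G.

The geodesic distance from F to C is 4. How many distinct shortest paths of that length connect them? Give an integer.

2

The shortest distance is 4. The length-4 paths are: F–G–D–A–C; F–G–B–A–C.
That gives 2 distinct shortest paths.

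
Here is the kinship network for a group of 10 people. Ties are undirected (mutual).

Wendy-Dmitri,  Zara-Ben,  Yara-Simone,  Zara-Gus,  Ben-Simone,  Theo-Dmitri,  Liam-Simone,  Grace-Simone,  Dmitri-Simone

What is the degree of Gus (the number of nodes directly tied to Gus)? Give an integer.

1

Gus is directly tied to Zara. That is 1 neighbor, so the degree of Gus is 1.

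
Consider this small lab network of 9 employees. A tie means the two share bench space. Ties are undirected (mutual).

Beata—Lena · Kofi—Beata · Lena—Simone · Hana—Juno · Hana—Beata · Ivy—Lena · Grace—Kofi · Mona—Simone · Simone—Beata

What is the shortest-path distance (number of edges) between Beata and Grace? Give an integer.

2

One shortest route is Beata – Kofi – Grace, which uses 2 edges, and Beata and Grace are not directly tied, so nothing shorter exists. So d(Beata,Grace) = 2.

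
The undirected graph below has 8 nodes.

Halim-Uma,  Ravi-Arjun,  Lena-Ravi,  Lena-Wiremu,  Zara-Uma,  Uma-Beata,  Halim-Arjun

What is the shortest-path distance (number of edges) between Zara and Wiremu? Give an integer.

One shortest route is Zara – Uma – Halim – Arjun – Ravi – Lena – Wiremu, which uses 6 edges, and at distance 5 from Zara we only reach {Lena}, which does not include Wiremu. So d(Zara,Wiremu) = 6.

6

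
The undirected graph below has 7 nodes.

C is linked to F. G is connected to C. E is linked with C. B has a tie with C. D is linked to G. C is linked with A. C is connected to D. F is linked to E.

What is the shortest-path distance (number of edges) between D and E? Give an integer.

One shortest route is D – C – E, which uses 2 edges, and D and E are not directly tied, so nothing shorter exists. So d(D,E) = 2.

2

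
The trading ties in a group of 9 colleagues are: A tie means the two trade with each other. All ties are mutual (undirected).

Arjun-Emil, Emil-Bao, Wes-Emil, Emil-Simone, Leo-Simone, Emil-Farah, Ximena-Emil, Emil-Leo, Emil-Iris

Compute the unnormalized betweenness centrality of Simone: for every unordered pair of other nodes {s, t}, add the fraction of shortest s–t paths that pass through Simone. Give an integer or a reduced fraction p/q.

0

No shortest path between any pair of other nodes passes through Simone.
Summing the contributions gives betweenness(Simone) = 0.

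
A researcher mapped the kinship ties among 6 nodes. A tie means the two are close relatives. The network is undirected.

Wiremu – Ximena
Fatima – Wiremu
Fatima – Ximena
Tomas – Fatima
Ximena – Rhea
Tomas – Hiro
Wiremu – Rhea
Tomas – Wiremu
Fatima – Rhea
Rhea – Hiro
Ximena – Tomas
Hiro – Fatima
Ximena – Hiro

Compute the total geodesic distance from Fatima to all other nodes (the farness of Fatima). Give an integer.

5

Distances from Fatima: Hiro:1, Rhea:1, Tomas:1, Wiremu:1, Ximena:1.
Sum = 1 + 1 + 1 + 1 + 1 = 5.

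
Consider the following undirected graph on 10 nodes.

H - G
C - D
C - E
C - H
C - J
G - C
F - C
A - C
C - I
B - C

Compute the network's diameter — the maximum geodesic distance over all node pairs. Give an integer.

Eccentricity of each node (its greatest distance to any other): A:2, B:2, C:1, D:2, E:2, F:2, G:2, H:2, I:2, J:2.
The maximum eccentricity is 2, realized for instance by the pair D–A via D – C – A. So the diameter is 2.

2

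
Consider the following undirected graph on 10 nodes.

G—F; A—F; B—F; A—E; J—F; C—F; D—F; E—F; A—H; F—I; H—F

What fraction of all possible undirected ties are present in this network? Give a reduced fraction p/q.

There are 11 edges and 10 nodes, so the maximum possible is C(10,2) = 45.
Density = 11/45.

11/45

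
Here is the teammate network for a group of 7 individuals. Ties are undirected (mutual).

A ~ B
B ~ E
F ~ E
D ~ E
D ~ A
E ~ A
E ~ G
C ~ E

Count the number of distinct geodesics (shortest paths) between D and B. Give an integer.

2

The shortest distance is 2. The length-2 paths are: D–E–B; D–A–B.
That gives 2 distinct shortest paths.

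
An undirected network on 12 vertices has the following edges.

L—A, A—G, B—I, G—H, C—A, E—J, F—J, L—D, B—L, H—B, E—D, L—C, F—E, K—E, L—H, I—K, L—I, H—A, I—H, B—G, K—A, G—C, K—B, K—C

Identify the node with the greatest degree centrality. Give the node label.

Degrees — A:5, B:5, C:4, D:2, E:4, F:2, G:4, H:5, I:4, J:2, K:5, L:6.
The maximum is 6, attained only by L.

L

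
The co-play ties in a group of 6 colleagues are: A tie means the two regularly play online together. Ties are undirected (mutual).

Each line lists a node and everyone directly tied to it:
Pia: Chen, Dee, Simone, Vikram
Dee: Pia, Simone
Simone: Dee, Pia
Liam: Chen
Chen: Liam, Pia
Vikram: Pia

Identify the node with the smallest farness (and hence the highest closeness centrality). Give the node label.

Pia

Farness (sum of distances to all others) for each node — Chen:8, Dee:9, Liam:12, Pia:6, Simone:9, Vikram:10.
The smallest farness is 6, for Pia, so Pia has the highest closeness.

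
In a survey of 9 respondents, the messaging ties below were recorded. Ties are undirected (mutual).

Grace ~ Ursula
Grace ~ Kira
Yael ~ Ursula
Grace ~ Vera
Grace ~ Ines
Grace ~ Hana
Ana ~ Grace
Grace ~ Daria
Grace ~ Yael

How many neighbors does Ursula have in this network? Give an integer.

Ursula is directly tied to Grace and Yael. That is 2 neighbors, so the degree of Ursula is 2.

2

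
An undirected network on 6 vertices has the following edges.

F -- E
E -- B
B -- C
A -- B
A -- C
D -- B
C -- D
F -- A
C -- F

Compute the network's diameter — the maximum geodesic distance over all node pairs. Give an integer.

2

Eccentricity of each node (its greatest distance to any other): A:2, B:2, C:2, D:2, E:2, F:2.
The maximum eccentricity is 2, realized for instance by the pair E–C via E – B – C. So the diameter is 2.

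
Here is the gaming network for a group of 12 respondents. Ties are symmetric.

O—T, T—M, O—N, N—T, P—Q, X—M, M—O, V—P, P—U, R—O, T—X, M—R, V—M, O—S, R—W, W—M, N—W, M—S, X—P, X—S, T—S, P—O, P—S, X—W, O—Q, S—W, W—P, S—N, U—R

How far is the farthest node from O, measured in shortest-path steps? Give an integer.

Distances from O: M:1, N:1, P:1, Q:1, R:1, S:1, T:1, U:2, V:2, W:2, X:2.
The largest is 2 (to U, X, V, and W), so the eccentricity of O is 2.

2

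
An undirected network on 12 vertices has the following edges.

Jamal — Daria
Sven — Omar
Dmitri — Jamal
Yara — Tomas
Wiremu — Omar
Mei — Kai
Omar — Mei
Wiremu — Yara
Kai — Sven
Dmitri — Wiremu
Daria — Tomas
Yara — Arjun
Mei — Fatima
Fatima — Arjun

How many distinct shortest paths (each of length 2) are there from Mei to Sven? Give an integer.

The shortest distance is 2. The length-2 paths are: Mei–Omar–Sven; Mei–Kai–Sven.
That gives 2 distinct shortest paths.

2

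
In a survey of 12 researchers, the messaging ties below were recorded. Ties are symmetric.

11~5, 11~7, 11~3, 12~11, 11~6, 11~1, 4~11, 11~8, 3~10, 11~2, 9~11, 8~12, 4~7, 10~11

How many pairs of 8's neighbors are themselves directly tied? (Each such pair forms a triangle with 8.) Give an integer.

8's neighbors: 11 and 12.
Neighbor pairs that are themselves tied: 8–11–12. Each forms one triangle with 8, for 1 in total.

1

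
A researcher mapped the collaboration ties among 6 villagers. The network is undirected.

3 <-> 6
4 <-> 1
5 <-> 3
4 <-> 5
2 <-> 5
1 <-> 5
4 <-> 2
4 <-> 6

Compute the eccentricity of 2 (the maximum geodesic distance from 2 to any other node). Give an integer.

Distances from 2: 1:2, 3:2, 4:1, 5:1, 6:2.
The largest is 2 (to 1, 6, and 3), so the eccentricity of 2 is 2.

2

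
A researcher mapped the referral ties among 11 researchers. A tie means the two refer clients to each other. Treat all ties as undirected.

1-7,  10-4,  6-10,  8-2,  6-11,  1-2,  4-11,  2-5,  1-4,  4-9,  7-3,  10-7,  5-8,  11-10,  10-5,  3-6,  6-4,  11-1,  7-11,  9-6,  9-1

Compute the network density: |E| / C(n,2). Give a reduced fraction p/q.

21/55

There are 21 edges and 11 nodes, so the maximum possible is C(11,2) = 55.
Density = 21/55.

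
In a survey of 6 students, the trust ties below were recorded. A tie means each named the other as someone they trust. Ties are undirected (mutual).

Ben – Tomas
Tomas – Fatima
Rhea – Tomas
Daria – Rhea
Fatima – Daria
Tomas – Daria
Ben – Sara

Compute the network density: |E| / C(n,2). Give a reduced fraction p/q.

There are 7 edges and 6 nodes, so the maximum possible is C(6,2) = 15.
Density = 7/15.

7/15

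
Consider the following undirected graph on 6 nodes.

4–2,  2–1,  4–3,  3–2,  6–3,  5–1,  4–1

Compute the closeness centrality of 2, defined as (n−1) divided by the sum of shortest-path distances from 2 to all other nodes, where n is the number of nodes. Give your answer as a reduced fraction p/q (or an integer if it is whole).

5/7

Distances from 2: 1:1, 3:1, 4:1, 5:2, 6:2. Sum = 7.
n = 6, so closeness = 5/7.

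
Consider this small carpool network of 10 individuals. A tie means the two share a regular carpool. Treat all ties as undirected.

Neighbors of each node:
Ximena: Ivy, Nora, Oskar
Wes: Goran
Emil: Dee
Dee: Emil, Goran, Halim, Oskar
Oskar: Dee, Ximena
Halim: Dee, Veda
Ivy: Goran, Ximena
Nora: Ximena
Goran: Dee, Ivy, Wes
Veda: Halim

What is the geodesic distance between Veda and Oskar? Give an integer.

One shortest route is Veda – Halim – Dee – Oskar, which uses 3 edges, and at distance 2 from Veda we only reach {Dee}, which does not include Oskar. So d(Veda,Oskar) = 3.

3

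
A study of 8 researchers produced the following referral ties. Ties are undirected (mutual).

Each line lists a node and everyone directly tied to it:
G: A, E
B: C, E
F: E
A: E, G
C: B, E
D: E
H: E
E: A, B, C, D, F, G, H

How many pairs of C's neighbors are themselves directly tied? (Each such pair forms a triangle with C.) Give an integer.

1

C's neighbors: B and E.
Neighbor pairs that are themselves tied: C–B–E. Each forms one triangle with C, for 1 in total.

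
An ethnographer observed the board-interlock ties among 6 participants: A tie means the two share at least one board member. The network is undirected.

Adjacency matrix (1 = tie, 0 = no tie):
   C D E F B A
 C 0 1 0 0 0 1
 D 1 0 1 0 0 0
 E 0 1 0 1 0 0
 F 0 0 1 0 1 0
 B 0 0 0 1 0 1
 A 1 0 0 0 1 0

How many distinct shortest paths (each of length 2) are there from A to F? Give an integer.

The shortest distance is 2, and the only length-2 path is A–B–F. So there is exactly 1 shortest path.

1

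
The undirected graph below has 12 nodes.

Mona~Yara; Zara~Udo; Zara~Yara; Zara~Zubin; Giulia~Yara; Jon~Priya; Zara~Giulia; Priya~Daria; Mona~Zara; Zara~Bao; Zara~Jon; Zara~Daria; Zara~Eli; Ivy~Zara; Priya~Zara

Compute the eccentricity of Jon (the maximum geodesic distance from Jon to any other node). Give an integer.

Distances from Jon: Bao:2, Daria:2, Eli:2, Giulia:2, Ivy:2, Mona:2, Priya:1, Udo:2, Yara:2, Zara:1, Zubin:2.
The largest is 2 (to Yara, Eli, Giulia, Daria, Mona, Ivy, Udo, Bao, and Zubin), so the eccentricity of Jon is 2.

2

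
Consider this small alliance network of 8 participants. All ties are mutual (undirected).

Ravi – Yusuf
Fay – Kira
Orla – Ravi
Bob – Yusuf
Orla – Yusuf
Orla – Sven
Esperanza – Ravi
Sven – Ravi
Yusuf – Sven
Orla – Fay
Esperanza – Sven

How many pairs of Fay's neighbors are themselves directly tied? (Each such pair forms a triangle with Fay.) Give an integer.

0

Fay's neighbors are Kira and Orla, but none of them are tied to each other, so no triangle contains Fay.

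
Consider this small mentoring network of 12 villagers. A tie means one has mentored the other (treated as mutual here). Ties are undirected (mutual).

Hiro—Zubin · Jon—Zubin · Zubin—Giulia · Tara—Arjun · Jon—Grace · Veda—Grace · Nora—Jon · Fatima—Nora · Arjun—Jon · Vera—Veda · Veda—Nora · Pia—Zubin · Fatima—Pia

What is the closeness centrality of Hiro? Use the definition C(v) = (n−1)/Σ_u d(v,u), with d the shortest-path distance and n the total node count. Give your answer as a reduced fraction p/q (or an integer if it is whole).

Distances from Hiro: Arjun:3, Fatima:3, Giulia:2, Grace:3, Jon:2, Nora:3, Pia:2, Tara:4, Veda:4, Vera:5, Zubin:1. Sum = 32.
n = 12, so closeness = 11/32.

11/32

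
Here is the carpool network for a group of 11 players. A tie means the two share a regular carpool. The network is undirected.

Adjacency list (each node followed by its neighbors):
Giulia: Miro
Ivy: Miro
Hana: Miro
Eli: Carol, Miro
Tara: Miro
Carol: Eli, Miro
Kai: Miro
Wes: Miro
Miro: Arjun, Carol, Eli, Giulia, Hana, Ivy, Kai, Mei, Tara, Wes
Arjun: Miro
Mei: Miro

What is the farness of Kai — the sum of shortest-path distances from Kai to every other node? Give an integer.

Distances from Kai: Arjun:2, Carol:2, Eli:2, Giulia:2, Hana:2, Ivy:2, Mei:2, Miro:1, Tara:2, Wes:2.
Sum = 2 + 2 + 2 + 2 + 2 + 2 + 2 + 1 + 2 + 2 = 19.

19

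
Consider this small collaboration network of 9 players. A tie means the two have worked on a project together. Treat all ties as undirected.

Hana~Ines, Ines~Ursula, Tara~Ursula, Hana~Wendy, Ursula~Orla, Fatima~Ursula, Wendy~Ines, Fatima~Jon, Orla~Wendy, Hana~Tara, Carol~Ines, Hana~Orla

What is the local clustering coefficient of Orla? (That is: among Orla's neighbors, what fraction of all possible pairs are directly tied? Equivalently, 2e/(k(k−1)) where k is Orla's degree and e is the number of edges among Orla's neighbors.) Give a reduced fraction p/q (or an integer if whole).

Orla's neighbors: Hana, Ursula, and Wendy (k = 3).
Possible neighbor pairs: C(3,2) = 3. Edges among them: Hana–Wendy → e = 1.
Clustering(Orla) = 1/3.

1/3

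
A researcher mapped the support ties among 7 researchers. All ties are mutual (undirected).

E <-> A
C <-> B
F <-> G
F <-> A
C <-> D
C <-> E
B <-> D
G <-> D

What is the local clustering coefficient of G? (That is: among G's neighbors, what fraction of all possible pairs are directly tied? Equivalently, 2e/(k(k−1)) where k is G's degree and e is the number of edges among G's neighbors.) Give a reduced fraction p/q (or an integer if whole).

G's neighbors: D and F (k = 2).
Possible neighbor pairs: C(2,2) = 1. Edges among them: none → e = 0.
Clustering(G) = 0/1.

0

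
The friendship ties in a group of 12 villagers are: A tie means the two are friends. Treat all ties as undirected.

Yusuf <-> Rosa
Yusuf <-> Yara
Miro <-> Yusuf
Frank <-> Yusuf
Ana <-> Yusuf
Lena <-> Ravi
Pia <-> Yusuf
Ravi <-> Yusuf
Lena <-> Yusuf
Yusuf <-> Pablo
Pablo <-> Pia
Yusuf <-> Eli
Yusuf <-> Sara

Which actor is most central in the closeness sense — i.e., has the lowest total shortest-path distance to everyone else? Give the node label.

Farness (sum of distances to all others) for each node — Ana:21, Eli:21, Frank:21, Lena:20, Miro:21, Pablo:20, Pia:20, Ravi:20, Rosa:21, Sara:21, Yara:21, Yusuf:11.
The smallest farness is 11, for Yusuf, so Yusuf has the highest closeness.

Yusuf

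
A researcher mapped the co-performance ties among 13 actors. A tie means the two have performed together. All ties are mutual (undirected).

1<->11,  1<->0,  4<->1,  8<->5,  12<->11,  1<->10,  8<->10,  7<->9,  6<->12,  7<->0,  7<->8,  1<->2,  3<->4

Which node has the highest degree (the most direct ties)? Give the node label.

Degrees — 0:2, 1:5, 2:1, 3:1, 4:2, 5:1, 6:1, 7:3, 8:3, 9:1, 10:2, 11:2, 12:2.
The maximum is 5, attained only by 1.

1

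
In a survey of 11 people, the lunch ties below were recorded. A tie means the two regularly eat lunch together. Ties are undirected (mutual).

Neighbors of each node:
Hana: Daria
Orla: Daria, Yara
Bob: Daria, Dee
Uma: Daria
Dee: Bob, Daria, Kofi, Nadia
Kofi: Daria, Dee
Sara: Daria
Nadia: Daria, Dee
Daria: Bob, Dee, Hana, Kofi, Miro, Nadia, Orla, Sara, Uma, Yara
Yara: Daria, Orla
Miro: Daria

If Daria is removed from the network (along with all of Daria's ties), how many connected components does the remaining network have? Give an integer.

6

Without Daria, the remaining ties split the others into: {Hana}; {Orla, Yara}; {Bob, Dee, Kofi, Nadia}; {Miro}; {Sara}; {Uma}.
That's 6 separate components.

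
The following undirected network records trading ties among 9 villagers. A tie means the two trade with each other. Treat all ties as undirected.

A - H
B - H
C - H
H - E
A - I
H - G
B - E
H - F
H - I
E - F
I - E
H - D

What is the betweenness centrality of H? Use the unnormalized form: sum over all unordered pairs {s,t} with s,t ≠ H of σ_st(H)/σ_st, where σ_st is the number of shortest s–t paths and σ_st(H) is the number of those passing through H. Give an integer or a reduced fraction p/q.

22

Pairs whose geodesics pass through H — B–C: 1; B–F: 1/2; B–D: 1; B–I: 1/2; B–G: 1; B–A: 1; E–C: 1; E–D: 1; E–G: 1; E–A: 1/2; C–F: 1; C–D: 1; C–I: 1; C–G: 1 … (+10 more pairs).
All other pairs contribute 0.
Summing the contributions gives betweenness(H) = 22.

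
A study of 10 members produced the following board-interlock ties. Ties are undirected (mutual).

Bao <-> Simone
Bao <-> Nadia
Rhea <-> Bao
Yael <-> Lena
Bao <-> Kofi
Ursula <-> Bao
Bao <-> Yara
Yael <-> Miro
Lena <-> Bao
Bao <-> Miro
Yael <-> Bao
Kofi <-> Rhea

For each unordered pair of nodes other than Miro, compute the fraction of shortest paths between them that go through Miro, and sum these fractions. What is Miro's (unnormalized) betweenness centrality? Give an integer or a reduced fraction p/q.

0

No shortest path between any pair of other nodes passes through Miro.
Summing the contributions gives betweenness(Miro) = 0.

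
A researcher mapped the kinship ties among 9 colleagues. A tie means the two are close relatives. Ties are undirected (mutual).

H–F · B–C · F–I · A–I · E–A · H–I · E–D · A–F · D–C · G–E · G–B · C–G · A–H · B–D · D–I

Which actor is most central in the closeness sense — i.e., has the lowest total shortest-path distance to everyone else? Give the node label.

D

Farness (sum of distances to all others) for each node — A:14, B:16, C:16, D:12, E:13, F:16, G:16, H:16, I:13.
The smallest farness is 12, for D, so D has the highest closeness.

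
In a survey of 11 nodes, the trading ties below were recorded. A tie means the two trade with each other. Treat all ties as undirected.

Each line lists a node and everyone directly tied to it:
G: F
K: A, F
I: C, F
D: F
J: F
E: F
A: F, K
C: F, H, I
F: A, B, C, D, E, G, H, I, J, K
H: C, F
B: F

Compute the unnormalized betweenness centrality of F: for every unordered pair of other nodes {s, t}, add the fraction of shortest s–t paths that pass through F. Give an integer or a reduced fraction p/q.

83/2

Pairs whose geodesics pass through F — I–G: 1; I–B: 1; I–A: 1; I–E: 1; I–J: 1; I–H: 1/2; I–K: 1; I–D: 1; G–B: 1; G–A: 1; G–E: 1; G–J: 1; G–C: 1; G–H: 1 … (+28 more pairs).
All other pairs contribute 0.
Summing the contributions gives betweenness(F) = 83/2.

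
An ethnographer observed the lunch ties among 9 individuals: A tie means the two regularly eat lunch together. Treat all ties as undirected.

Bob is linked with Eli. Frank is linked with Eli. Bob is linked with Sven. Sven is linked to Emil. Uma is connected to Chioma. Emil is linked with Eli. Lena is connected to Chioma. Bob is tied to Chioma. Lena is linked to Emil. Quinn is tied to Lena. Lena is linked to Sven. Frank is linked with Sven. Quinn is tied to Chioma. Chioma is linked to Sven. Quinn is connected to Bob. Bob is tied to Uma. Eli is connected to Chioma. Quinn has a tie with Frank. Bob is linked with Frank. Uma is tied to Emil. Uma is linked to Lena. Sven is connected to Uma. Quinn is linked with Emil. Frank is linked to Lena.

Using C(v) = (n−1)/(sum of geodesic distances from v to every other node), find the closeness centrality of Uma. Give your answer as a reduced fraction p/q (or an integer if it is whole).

8/11

Distances from Uma: Bob:1, Chioma:1, Eli:2, Emil:1, Frank:2, Lena:1, Quinn:2, Sven:1. Sum = 11.
n = 9, so closeness = 8/11.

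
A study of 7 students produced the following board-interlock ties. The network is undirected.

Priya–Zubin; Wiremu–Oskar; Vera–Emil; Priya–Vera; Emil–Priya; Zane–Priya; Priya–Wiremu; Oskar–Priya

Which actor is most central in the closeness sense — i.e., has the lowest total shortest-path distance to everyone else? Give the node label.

Priya

Farness (sum of distances to all others) for each node — Emil:10, Oskar:10, Priya:6, Vera:10, Wiremu:10, Zane:11, Zubin:11.
The smallest farness is 6, for Priya, so Priya has the highest closeness.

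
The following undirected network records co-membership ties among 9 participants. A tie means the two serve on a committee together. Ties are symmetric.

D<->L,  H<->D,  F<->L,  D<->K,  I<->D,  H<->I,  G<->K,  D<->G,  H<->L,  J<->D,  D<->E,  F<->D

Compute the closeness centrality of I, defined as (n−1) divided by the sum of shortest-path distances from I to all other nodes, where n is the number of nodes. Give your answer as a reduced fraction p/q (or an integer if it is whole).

4/7

Distances from I: D:1, E:2, F:2, G:2, H:1, J:2, K:2, L:2. Sum = 14.
n = 9, so closeness = 8/14 = 4/7.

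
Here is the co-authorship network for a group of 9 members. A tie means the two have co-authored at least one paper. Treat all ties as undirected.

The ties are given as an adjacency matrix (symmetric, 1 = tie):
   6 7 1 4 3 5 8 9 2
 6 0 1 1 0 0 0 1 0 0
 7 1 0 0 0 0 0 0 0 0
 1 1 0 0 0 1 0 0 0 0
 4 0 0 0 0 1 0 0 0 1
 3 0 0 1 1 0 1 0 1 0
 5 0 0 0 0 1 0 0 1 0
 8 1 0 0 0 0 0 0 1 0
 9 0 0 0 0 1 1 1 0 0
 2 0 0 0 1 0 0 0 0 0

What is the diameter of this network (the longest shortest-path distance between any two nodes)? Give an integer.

5

Eccentricity of each node (its greatest distance to any other): 1:3, 2:5, 3:3, 4:4, 5:4, 6:4, 7:5, 8:4, 9:3.
The maximum eccentricity is 5, realized for instance by the pair 7–2 via 7 – 6 – 1 – 3 – 4 – 2. So the diameter is 5.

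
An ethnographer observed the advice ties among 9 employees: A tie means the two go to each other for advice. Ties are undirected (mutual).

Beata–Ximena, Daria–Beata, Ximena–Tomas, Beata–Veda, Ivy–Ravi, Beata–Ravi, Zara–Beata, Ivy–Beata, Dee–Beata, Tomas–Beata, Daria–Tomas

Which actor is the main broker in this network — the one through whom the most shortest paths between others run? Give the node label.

Unnormalized betweenness of each node: Beata:49/2, Daria:0, Dee:0, Ivy:0, Ravi:0, Tomas:1/2, Veda:0, Ximena:0, Zara:0.
Beata has the largest value, 49/2, making it the main broker — the node through which the most shortest paths run.

Beata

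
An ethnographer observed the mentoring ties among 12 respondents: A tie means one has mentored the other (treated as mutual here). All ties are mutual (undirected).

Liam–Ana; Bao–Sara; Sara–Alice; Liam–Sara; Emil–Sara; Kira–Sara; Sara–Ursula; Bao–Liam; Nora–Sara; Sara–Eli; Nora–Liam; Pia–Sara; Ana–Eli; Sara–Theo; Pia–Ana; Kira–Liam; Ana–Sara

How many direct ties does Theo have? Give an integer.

1

Theo is directly tied to Sara. That is 1 neighbor, so the degree of Theo is 1.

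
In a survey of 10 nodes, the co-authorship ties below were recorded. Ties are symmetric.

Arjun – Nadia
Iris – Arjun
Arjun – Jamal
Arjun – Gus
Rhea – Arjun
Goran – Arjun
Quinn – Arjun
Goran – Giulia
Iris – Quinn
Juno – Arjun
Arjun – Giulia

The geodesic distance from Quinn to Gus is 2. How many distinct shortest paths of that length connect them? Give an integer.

1

The shortest distance is 2, and the only length-2 path is Quinn–Arjun–Gus. So there is exactly 1 shortest path.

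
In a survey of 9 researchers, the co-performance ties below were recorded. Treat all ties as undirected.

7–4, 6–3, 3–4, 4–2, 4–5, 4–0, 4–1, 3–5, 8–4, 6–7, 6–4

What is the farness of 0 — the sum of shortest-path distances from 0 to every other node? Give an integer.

15

Distances from 0: 1:2, 2:2, 3:2, 4:1, 5:2, 6:2, 7:2, 8:2.
Sum = 2 + 2 + 2 + 1 + 2 + 2 + 2 + 2 = 15.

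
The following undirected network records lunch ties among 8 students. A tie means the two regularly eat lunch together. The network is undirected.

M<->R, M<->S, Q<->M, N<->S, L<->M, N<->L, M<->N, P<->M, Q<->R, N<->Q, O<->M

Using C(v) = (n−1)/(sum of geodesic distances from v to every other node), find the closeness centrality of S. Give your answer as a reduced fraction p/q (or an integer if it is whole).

7/12

Distances from S: L:2, M:1, N:1, O:2, P:2, Q:2, R:2. Sum = 12.
n = 8, so closeness = 7/12.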